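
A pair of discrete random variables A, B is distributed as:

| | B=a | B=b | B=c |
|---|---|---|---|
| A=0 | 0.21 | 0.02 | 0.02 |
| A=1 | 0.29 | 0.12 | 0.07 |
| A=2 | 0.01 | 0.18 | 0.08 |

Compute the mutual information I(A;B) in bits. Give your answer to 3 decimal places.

Marginals: p(A) = (0.2500, 0.4800, 0.2700), p(B) = (0.5100, 0.3200, 0.1700).
I(A;B) = H(A) + H(B) − H(A,B).
H(A) = 1.5183, H(B) = 1.4561, H(A,B) = 2.6554.
I(A;B) = 1.5183 + 1.4561 − 2.6554 = 0.319 bits.

0.319 bits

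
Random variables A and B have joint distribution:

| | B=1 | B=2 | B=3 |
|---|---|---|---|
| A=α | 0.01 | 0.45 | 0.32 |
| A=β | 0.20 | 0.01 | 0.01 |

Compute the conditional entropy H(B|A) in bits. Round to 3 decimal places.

0.948 bits

Marginals: p(A) = (0.7800, 0.2200), p(B) = (0.2100, 0.4600, 0.3300).
H(B|A) = Σ p(A) · H(B|A=·).
  A=α: p=0.7800, H(B|A=α) = 1.0657
  A=β: p=0.2200, H(B|A=β) = 0.5304
Weighted sum = 0.948 bits.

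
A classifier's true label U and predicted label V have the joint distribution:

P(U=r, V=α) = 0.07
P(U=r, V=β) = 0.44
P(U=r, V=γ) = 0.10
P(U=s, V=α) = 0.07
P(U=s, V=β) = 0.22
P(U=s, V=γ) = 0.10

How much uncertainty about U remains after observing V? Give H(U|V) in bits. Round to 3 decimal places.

0.946 bits

Chain rule: H(U|V) = H(U,V) − H(V).
Marginals: p(U) = (0.6100, 0.3900), p(V) = (0.1400, 0.6600, 0.2000).
H(U,V) = 2.2032 bits; H(V) = 1.2571 bits.
H(U|V) = 2.2032 − 1.2571 = 0.946 bits.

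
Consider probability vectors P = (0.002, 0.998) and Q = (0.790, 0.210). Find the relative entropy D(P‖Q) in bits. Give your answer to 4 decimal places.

2.2269 bits

D(P‖Q) = Σ p·log₂(p/q).
  0.002·log₂(0.002/0.790) = -0.01725
  0.998·log₂(0.998/0.210) = 2.24415
D(P‖Q) = 2.2269 bits.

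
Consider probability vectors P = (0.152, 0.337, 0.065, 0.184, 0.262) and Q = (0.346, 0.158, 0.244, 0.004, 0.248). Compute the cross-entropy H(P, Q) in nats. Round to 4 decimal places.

2.2561 nats

H(P,Q) = −Σ p·ln q.
  −0.152·ln(0.346) = 0.16132
  −0.337·ln(0.158) = 0.62182
  −0.065·ln(0.244) = 0.09169
  −0.184·ln(0.004) = 1.01595
  −0.262·ln(0.248) = 0.36531
H(P,Q) = 2.2561 nats.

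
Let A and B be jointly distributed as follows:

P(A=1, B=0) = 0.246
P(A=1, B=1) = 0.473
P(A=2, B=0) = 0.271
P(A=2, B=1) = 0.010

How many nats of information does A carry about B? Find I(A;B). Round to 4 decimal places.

0.1875 nats

Marginals: p(A) = (0.7190, 0.2810), p(B) = (0.5170, 0.4830).
I(A;B) = H(A) + H(B) − H(A,B).
H(A) = 0.5939, H(B) = 0.6926, H(A,B) = 1.0990.
I(A;B) = 0.5939 + 0.6926 − 1.0990 = 0.1875 nats.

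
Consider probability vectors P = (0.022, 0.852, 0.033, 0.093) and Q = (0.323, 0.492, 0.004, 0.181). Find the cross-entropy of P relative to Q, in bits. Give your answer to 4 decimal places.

1.3999 bits

H(P,Q) = −Σ p·log₂ q.
  −0.022·log₂(0.323) = 0.03587
  −0.852·log₂(0.492) = 0.87183
  −0.033·log₂(0.004) = 0.26287
  −0.093·log₂(0.181) = 0.22933
H(P,Q) = 1.3999 bits.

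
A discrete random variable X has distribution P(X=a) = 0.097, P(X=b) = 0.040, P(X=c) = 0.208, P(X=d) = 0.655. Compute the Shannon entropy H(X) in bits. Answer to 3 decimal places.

H(X) = −Σ p·log₂ p.
  −(0.097)·log₂(0.097) = 0.3265
  −(0.040)·log₂(0.040) = 0.1858
  −(0.208)·log₂(0.208) = 0.4712
  −(0.655)·log₂(0.655) = 0.3998
Sum: 0.3265 + 0.1858 + 0.4712 + 0.3998 = 1.383 bits.

1.383 bits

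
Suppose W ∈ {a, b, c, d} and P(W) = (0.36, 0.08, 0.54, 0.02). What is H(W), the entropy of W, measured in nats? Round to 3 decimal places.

H(W) = −Σ p·ln p.
  −(0.36)·ln(0.36) = 0.3678
  −(0.08)·ln(0.08) = 0.2021
  −(0.54)·ln(0.54) = 0.3327
  −(0.02)·ln(0.02) = 0.0782
Sum: 0.3678 + 0.2021 + 0.3327 + 0.0782 = 0.981 nats.

0.981 nats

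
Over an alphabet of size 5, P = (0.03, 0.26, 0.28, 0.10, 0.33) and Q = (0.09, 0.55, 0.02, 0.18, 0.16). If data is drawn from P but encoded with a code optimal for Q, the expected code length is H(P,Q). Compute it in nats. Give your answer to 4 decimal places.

H(P,Q) = −Σ p·ln q.
  −0.03·ln(0.09) = 0.07224
  −0.26·ln(0.55) = 0.15544
  −0.28·ln(0.02) = 1.09537
  −0.10·ln(0.18) = 0.17148
  −0.33·ln(0.16) = 0.60475
H(P,Q) = 2.0993 nats.

2.0993 nats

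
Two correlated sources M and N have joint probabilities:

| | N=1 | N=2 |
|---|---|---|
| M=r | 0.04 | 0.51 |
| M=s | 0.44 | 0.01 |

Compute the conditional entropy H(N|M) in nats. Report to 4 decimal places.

0.1913 nats

Chain rule: H(N|M) = H(M,N) − H(M).
Marginals: p(M) = (0.5500, 0.4500), p(N) = (0.4800, 0.5200).
H(M,N) = 0.8794 nats; H(M) = 0.6881 nats.
H(N|M) = 0.8794 − 0.6881 = 0.1913 nats.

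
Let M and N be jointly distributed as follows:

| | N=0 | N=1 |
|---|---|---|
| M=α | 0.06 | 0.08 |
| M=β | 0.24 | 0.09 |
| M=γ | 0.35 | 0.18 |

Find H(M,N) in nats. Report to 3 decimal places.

H(M,N) = −Σ p(x,y)·ln p(x,y) over all 6 cells.
  cell (α,0): −0.06·ln0.06 = 0.1688
  cell (α,1): −0.08·ln0.08 = 0.2021
  cell (β,0): −0.24·ln0.24 = 0.3425
  cell (β,1): −0.09·ln0.09 = 0.2167
  cell (γ,0): −0.35·ln0.35 = 0.3674
  cell (γ,1): −0.18·ln0.18 = 0.3087
Sum = 1.606 nats.

1.606 nats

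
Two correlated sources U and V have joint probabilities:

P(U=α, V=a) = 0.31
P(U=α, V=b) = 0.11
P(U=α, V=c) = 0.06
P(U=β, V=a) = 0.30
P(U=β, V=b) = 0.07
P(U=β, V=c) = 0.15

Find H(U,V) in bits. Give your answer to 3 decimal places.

H(U,V) = −Σ p(x,y)·log₂ p(x,y) over all 6 cells.
  cell (α,a): −0.31·log₂0.31 = 0.5238
  cell (α,b): −0.11·log₂0.11 = 0.3503
  cell (α,c): −0.06·log₂0.06 = 0.2435
  cell (β,a): −0.30·log₂0.30 = 0.5211
  cell (β,b): −0.07·log₂0.07 = 0.2686
  cell (β,c): −0.15·log₂0.15 = 0.4105
Sum = 2.318 bits.

2.318 bits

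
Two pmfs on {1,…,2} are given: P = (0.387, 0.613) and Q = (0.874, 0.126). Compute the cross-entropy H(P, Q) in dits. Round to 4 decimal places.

H(P,Q) = −Σ p·log₁₀ q.
  −0.387·log₁₀(0.874) = 0.02264
  −0.613·log₁₀(0.126) = 0.55147
H(P,Q) = 0.5741 dits.

0.5741 dits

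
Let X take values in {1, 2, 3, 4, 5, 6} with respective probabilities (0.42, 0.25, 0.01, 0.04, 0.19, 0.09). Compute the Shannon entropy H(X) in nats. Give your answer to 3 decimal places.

1.418 nats

H(X) = −Σ p·ln p.
  −(0.42)·ln(0.42) = 0.3644
  −(0.25)·ln(0.25) = 0.3466
  −(0.01)·ln(0.01) = 0.0461
  −(0.04)·ln(0.04) = 0.1288
  −(0.19)·ln(0.19) = 0.3155
  −(0.09)·ln(0.09) = 0.2167
Sum: 0.3644 + 0.3466 + 0.0461 + 0.1288 + 0.3155 + 0.2167 = 1.418 nats.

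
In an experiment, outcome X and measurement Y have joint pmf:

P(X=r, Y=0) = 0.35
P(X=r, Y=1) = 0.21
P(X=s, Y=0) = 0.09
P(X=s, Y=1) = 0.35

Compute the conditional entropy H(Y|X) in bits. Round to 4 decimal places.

0.8561 bits

Marginals: p(X) = (0.5600, 0.4400), p(Y) = (0.4400, 0.5600).
H(Y|X) = Σ p(X) · H(Y|X=·).
  X=r: p=0.5600, H(Y|X=r) = 0.9544
  X=s: p=0.4400, H(Y|X=s) = 0.7309
Weighted sum = 0.8561 bits.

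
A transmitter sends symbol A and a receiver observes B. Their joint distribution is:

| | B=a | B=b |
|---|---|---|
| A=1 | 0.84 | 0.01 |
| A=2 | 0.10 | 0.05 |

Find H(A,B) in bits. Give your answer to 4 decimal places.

H(A,B) = −Σ p(x,y)·log₂ p(x,y) over all 4 cells.
  cell (1,a): −0.84·log₂0.84 = 0.21129
  cell (1,b): −0.01·log₂0.01 = 0.06644
  cell (2,a): −0.10·log₂0.10 = 0.33219
  cell (2,b): −0.05·log₂0.05 = 0.21610
Sum = 0.8260 bits.

0.8260 bits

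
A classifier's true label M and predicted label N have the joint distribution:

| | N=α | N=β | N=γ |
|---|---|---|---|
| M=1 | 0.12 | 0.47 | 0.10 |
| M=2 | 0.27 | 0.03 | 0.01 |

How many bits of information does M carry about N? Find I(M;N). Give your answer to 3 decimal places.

0.334 bits

Marginals: p(M) = (0.6900, 0.3100), p(N) = (0.3900, 0.5000, 0.1100).
I(M;N) = H(M) + H(N) − H(M,N).
H(M) = 0.8932, H(N) = 1.3801, H(M,N) = 1.9394.
I(M;N) = 0.8932 + 1.3801 − 1.9394 = 0.334 bits.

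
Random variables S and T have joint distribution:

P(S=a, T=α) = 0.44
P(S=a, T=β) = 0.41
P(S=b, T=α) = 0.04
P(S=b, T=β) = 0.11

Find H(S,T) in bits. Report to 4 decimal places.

H(S,T) = −Σ p(x,y)·log₂ p(x,y) over all 4 cells.
  cell (a,α): −0.44·log₂0.44 = 0.52115
  cell (a,β): −0.41·log₂0.41 = 0.52738
  cell (b,α): −0.04·log₂0.04 = 0.18575
  cell (b,β): −0.11·log₂0.11 = 0.35029
Sum = 1.5846 bits.

1.5846 bits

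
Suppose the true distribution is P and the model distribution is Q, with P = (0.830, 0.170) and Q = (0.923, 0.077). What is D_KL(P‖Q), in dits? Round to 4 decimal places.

0.0202 dits

D(P‖Q) = Σ p·log₁₀(p/q).
  0.830·log₁₀(0.830/0.923) = -0.03828
  0.170·log₁₀(0.170/0.077) = 0.05847
D(P‖Q) = 0.0202 dits.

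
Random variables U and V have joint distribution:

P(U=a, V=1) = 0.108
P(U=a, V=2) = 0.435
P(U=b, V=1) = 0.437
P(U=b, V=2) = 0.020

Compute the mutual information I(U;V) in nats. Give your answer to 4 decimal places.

Marginals: p(U) = (0.5430, 0.4570), p(V) = (0.5450, 0.4550).
I(U;V) = Σ p(x,y)·ln[p(x,y)/(p(x)p(y))].
  (a,1): 0.108·ln(0.3649) = -0.10886
  (a,2): 0.435·ln(1.7607) = 0.24608
  (b,1): 0.437·ln(1.7546) = 0.24569
  (b,2): 0.020·ln(0.0962) = -0.04683
Sum = 0.3361 nats.

0.3361 nats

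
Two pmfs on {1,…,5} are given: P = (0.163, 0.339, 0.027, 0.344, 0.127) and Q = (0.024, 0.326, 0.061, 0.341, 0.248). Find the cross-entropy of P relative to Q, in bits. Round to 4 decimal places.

2.3236 bits

H(P,Q) = −Σ p·log₂ q.
  −0.163·log₂(0.024) = 0.87707
  −0.339·log₂(0.326) = 0.54818
  −0.027·log₂(0.061) = 0.10895
  −0.344·log₂(0.341) = 0.53394
  −0.127·log₂(0.248) = 0.25547
H(P,Q) = 2.3236 bits.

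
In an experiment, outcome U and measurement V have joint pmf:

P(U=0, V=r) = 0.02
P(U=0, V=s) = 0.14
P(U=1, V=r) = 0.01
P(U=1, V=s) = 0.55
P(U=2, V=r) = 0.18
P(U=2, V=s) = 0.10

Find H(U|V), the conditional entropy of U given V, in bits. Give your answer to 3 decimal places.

1.087 bits

Chain rule: H(U|V) = H(U,V) − H(V).
Marginals: p(U) = (0.1600, 0.5600, 0.2800), p(V) = (0.2100, 0.7900).
H(U,V) = 1.8283 bits; H(V) = 0.7415 bits.
H(U|V) = 1.8283 − 0.7415 = 1.087 bits.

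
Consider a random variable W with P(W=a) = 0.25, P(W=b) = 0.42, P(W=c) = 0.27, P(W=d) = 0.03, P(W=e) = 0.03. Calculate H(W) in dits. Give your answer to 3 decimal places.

H(W) = −Σ p·log₁₀ p.
  −(0.25)·log₁₀(0.25) = 0.1505
  −(0.42)·log₁₀(0.42) = 0.1582
  −(0.27)·log₁₀(0.27) = 0.1535
  −(0.03)·log₁₀(0.03) = 0.0457
  −(0.03)·log₁₀(0.03) = 0.0457
Sum: 0.1505 + 0.1582 + 0.1535 + 0.0457 + 0.0457 = 0.554 dits.

0.554 dits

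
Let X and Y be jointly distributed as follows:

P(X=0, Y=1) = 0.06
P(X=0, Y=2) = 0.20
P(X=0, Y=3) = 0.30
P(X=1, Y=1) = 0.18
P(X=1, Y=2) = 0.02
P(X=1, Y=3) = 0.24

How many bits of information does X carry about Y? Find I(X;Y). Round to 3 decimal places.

Marginals: p(X) = (0.5600, 0.4400), p(Y) = (0.2400, 0.2200, 0.5400).
I(X;Y) = Σ p(x,y)·log₂[p(x,y)/(p(x)p(y))].
  (0,1): 0.06·log₂(0.4464) = -0.0698
  (0,2): 0.20·log₂(1.6234) = 0.1398
  (0,3): 0.30·log₂(0.9921) = -0.0034
  (1,1): 0.18·log₂(1.7045) = 0.1385
  (1,2): 0.02·log₂(0.2066) = -0.0455
  (1,3): 0.24·log₂(1.0101) = 0.0035
Sum = 0.163 bits.

0.163 bits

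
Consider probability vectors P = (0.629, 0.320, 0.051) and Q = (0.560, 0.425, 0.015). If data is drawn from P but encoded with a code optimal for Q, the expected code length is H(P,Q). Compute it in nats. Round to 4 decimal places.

H(P,Q) = −Σ p·ln q.
  −0.629·ln(0.560) = 0.36471
  −0.320·ln(0.425) = 0.27381
  −0.051·ln(0.015) = 0.21418
H(P,Q) = 0.8527 nats.

0.8527 nats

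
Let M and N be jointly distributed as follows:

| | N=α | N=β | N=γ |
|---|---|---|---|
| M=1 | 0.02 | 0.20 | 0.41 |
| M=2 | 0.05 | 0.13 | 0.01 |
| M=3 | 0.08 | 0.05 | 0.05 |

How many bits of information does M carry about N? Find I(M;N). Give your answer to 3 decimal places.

0.280 bits

Marginals: p(M) = (0.6300, 0.1900, 0.1800), p(N) = (0.1500, 0.3800, 0.4700).
I(M;N) = H(M) + H(N) − H(M,N).
H(M) = 1.3205, H(N) = 1.4530, H(M,N) = 2.4935.
I(M;N) = 1.3205 + 1.4530 − 2.4935 = 0.280 bits.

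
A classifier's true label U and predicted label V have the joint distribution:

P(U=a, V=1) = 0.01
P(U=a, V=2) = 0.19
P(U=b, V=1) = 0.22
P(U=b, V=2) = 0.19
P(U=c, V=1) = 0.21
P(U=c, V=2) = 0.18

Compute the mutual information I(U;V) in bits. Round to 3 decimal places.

Marginals: p(U) = (0.2000, 0.4100, 0.3900), p(V) = (0.4400, 0.5600).
I(U;V) = H(U) + H(V) − H(U,V).
H(U) = 1.5216, H(V) = 0.9896, H(U,V) = 2.3756.
I(U;V) = 1.5216 + 0.9896 − 2.3756 = 0.136 bits.

0.136 bits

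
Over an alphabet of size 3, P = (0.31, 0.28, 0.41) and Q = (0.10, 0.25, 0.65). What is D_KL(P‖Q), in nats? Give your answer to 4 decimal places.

0.1935 nats

D(P‖Q) = Σ p·ln(p/q).
  0.31·ln(0.31/0.10) = 0.35073
  0.28·ln(0.28/0.25) = 0.03173
  0.41·ln(0.41/0.65) = -0.18893
D(P‖Q) = 0.1935 nats.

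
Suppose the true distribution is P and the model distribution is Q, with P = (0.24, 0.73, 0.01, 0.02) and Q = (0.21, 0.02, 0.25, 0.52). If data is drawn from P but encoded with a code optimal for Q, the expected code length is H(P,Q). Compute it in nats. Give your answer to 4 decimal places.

3.2573 nats

H(P,Q) = −Σ p·ln q.
  −0.24·ln(0.21) = 0.37456
  −0.73·ln(0.02) = 2.85578
  −0.01·ln(0.25) = 0.01386
  −0.02·ln(0.52) = 0.01308
H(P,Q) = 3.2573 nats.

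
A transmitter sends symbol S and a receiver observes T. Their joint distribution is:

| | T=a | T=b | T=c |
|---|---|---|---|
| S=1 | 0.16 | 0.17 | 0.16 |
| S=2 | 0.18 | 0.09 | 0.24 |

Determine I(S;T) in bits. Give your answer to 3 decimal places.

0.030 bits

Marginals: p(S) = (0.4900, 0.5100), p(T) = (0.3400, 0.2600, 0.4000).
I(S;T) = H(S) + H(T) − H(S,T).
H(S) = 0.9997, H(T) = 1.5632, H(S,T) = 2.5327.
I(S;T) = 0.9997 + 1.5632 − 2.5327 = 0.030 bits.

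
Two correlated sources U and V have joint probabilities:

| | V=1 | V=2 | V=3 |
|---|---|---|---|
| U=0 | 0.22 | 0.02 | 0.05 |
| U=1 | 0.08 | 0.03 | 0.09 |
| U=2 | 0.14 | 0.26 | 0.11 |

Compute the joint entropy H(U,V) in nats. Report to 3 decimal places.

1.953 nats

H(U,V) = −Σ p(x,y)·ln p(x,y) over all 9 cells.
  cell (0,1): −0.22·ln0.22 = 0.3331
  cell (0,2): −0.02·ln0.02 = 0.0782
  cell (0,3): −0.05·ln0.05 = 0.1498
  cell (1,1): −0.08·ln0.08 = 0.2021
  cell (1,2): −0.03·ln0.03 = 0.1052
  cell (1,3): −0.09·ln0.09 = 0.2167
  cell (2,1): −0.14·ln0.14 = 0.2753
  cell (2,2): −0.26·ln0.26 = 0.3502
  cell (2,3): −0.11·ln0.11 = 0.2428
Sum = 1.953 nats.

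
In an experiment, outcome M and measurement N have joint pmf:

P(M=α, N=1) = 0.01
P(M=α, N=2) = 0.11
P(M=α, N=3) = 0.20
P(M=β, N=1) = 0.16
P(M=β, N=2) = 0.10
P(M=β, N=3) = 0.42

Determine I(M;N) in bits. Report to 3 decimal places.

0.077 bits

Marginals: p(M) = (0.3200, 0.6800), p(N) = (0.1700, 0.2100, 0.6200).
I(M;N) = H(M) + H(N) − H(M,N).
H(M) = 0.9044, H(N) = 1.3350, H(M,N) = 2.1620.
I(M;N) = 0.9044 + 1.3350 − 2.1620 = 0.077 bits.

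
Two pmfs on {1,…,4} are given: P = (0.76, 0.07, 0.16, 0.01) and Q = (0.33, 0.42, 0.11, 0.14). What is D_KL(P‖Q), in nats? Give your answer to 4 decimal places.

D(P‖Q) = Σ p·ln(p/q).
  0.76·ln(0.76/0.33) = 0.63401
  0.07·ln(0.07/0.42) = -0.12542
  0.16·ln(0.16/0.11) = 0.05995
  0.01·ln(0.01/0.14) = -0.02639
D(P‖Q) = 0.5421 nats.

0.5421 nats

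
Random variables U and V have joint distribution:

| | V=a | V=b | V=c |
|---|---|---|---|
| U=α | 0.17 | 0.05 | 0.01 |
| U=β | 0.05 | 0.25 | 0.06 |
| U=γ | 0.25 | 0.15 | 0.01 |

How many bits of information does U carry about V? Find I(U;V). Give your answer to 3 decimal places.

Marginals: p(U) = (0.2300, 0.3600, 0.4100), p(V) = (0.4700, 0.4500, 0.0800).
I(U;V) = Σ p(x,y)·log₂[p(x,y)/(p(x)p(y))].
  (α,a): 0.17·log₂(1.5726) = 0.1110
  (α,b): 0.05·log₂(0.4831) = -0.0525
  (α,c): 0.01·log₂(0.5435) = -0.0088
  (β,a): 0.05·log₂(0.2955) = -0.0879
  (β,b): 0.25·log₂(1.5432) = 0.1565
  (β,c): 0.06·log₂(2.0833) = 0.0635
  (γ,a): 0.25·log₂(1.2974) = 0.0939
  (γ,b): 0.15·log₂(0.8130) = -0.0448
  (γ,c): 0.01·log₂(0.3049) = -0.0171
Sum = 0.214 bits.

0.214 bits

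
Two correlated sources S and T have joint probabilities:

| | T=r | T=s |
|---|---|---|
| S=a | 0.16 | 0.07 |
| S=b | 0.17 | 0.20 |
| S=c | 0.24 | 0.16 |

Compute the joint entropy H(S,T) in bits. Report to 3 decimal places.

2.508 bits

H(S,T) = −Σ p(x,y)·log₂ p(x,y) over all 6 cells.
  cell (a,r): −0.16·log₂0.16 = 0.4230
  cell (a,s): −0.07·log₂0.07 = 0.2686
  cell (b,r): −0.17·log₂0.17 = 0.4346
  cell (b,s): −0.20·log₂0.20 = 0.4644
  cell (c,r): −0.24·log₂0.24 = 0.4941
  cell (c,s): −0.16·log₂0.16 = 0.4230
Sum = 2.508 bits.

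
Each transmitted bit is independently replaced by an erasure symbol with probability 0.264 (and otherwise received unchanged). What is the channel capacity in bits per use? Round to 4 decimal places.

Binary erasure channel: capacity C = 1 − ε.
C = 1 − 0.264 = 0.7360 bits per channel use.

0.7360 bits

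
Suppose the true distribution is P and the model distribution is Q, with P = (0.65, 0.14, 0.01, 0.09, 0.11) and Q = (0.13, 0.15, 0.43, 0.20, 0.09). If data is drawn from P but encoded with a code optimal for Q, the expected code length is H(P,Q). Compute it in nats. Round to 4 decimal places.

2.0099 nats

H(P,Q) = −Σ p·ln q.
  −0.65·ln(0.13) = 1.32614
  −0.14·ln(0.15) = 0.26560
  −0.01·ln(0.43) = 0.00844
  −0.09·ln(0.20) = 0.14485
  −0.11·ln(0.09) = 0.26487
H(P,Q) = 2.0099 nats.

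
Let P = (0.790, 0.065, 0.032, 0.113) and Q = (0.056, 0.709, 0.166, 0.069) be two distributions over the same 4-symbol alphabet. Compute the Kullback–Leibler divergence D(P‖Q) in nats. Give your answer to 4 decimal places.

1.9386 nats

D(P‖Q) = Σ p·ln(p/q).
  0.790·ln(0.790/0.056) = 2.09088
  0.065·ln(0.065/0.709) = -0.15532
  0.032·ln(0.032/0.166) = -0.05268
  0.113·ln(0.113/0.069) = 0.05574
D(P‖Q) = 1.9386 nats.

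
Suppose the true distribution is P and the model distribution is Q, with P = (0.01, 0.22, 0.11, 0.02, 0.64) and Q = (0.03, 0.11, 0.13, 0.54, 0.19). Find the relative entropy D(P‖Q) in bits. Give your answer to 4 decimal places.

1.2039 bits

D(P‖Q) = Σ p·log₂(p/q).
  0.01·log₂(0.01/0.03) = -0.01585
  0.22·log₂(0.22/0.11) = 0.22000
  0.11·log₂(0.11/0.13) = -0.02651
  0.02·log₂(0.02/0.54) = -0.09510
  0.64·log₂(0.64/0.19) = 1.12133
D(P‖Q) = 1.2039 bits.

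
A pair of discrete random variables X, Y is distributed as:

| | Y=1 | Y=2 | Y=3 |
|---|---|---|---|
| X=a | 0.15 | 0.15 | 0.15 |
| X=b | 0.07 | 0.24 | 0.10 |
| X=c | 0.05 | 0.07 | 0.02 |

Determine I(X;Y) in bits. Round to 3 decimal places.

Marginals: p(X) = (0.4500, 0.4100, 0.1400), p(Y) = (0.2700, 0.4600, 0.2700).
I(X;Y) = Σ p(x,y)·log₂[p(x,y)/(p(x)p(y))].
  (a,1): 0.15·log₂(1.2346) = 0.0456
  (a,2): 0.15·log₂(0.7246) = -0.0697
  (a,3): 0.15·log₂(1.2346) = 0.0456
  (b,1): 0.07·log₂(0.6323) = -0.0463
  (b,2): 0.24·log₂(1.2725) = 0.0834
  (b,3): 0.10·log₂(0.9033) = -0.0147
  (c,1): 0.05·log₂(1.3228) = 0.0202
  (c,2): 0.07·log₂(1.0870) = 0.0084
  (c,3): 0.02·log₂(0.5291) = -0.0184
Sum = 0.054 bits.

0.054 bits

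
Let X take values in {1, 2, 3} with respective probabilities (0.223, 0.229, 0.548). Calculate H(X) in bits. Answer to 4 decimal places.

H(X) = −Σ p·log₂ p.
  −(0.223)·log₂(0.223) = 0.48277
  −(0.229)·log₂(0.229) = 0.48699
  −(0.548)·log₂(0.548) = 0.47553
Sum: 0.48277 + 0.48699 + 0.47553 = 1.4453 bits.

1.4453 bits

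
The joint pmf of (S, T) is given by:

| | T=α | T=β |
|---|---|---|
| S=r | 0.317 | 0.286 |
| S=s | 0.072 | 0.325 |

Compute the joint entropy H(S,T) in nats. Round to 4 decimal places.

1.2769 nats

H(S,T) = −Σ p(x,y)·ln p(x,y) over all 4 cells.
  cell (r,α): −0.317·ln0.317 = 0.36419
  cell (r,β): −0.286·ln0.286 = 0.35800
  cell (s,α): −0.072·ln0.072 = 0.18944
  cell (s,β): −0.325·ln0.325 = 0.36528
Sum = 1.2769 nats.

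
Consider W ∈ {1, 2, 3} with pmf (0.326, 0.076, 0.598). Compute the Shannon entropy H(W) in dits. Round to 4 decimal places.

H(W) = −Σ p·log₁₀ p.
  −(0.326)·log₁₀(0.326) = 0.15869
  −(0.076)·log₁₀(0.076) = 0.08506
  −(0.598)·log₁₀(0.598) = 0.13353
Sum: 0.15869 + 0.08506 + 0.13353 = 0.3773 dits.

0.3773 dits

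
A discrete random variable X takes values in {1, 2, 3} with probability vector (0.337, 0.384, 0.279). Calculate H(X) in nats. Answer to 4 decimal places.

H(X) = −Σ p·ln p.
  −(0.337)·ln(0.337) = 0.36655
  −(0.384)·ln(0.384) = 0.36753
  −(0.279)·ln(0.279) = 0.35616
Sum: 0.36655 + 0.36753 + 0.35616 = 1.0902 nats.

1.0902 nats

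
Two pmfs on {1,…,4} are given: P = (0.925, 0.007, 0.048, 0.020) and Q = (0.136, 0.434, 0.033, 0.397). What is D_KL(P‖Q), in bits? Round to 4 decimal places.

D(P‖Q) = Σ p·log₂(p/q).
  0.925·log₂(0.925/0.136) = 2.55841
  0.007·log₂(0.007/0.434) = -0.04168
  0.048·log₂(0.048/0.033) = 0.02595
  0.020·log₂(0.020/0.397) = -0.08622
D(P‖Q) = 2.4565 bits.

2.4565 bits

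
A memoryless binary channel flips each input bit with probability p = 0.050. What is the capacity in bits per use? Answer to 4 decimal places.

0.7136 bits

Binary symmetric channel: C = 1 − h₂(ε) where h₂ is the binary entropy function.
h₂(0.050) = −0.050·log₂0.050 − 0.950·log₂0.950 = 0.2864.
C = 1 − 0.2864 = 0.7136 bits per channel use.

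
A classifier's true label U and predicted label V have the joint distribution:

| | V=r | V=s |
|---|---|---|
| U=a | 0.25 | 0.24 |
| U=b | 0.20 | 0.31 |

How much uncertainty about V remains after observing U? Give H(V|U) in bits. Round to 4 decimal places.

Chain rule: H(V|U) = H(U,V) − H(U).
Marginals: p(U) = (0.4900, 0.5100), p(V) = (0.4500, 0.5500).
H(U,V) = 1.9823 bits; H(U) = 0.9997 bits.
H(V|U) = 1.9823 − 0.9997 = 0.9826 bits.

0.9826 bits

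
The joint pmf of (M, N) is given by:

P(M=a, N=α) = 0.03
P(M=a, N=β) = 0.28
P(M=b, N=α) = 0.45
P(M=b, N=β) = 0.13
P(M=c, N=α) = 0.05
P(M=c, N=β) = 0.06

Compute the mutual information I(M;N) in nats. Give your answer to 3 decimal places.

0.208 nats

Marginals: p(M) = (0.3100, 0.5800, 0.1100), p(N) = (0.5300, 0.4700).
I(M;N) = H(M) + H(N) − H(M,N).
H(M) = 0.9218, H(N) = 0.6913, H(M,N) = 1.4048.
I(M;N) = 0.9218 + 0.6913 − 1.4048 = 0.208 nats.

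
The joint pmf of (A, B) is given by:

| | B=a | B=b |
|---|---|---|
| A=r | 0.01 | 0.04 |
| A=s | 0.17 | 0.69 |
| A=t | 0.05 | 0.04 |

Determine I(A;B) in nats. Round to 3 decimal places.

0.025 nats

Marginals: p(A) = (0.0500, 0.8600, 0.0900), p(B) = (0.2300, 0.7700).
I(A;B) = H(A) + H(B) − H(A,B).
H(A) = 0.4962, H(B) = 0.5393, H(A,B) = 1.0106.
I(A;B) = 0.4962 + 0.5393 − 1.0106 = 0.025 nats.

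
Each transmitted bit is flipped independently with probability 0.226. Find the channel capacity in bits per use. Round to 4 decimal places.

0.2290 bits

Binary symmetric channel: C = 1 − h₂(ε) where h₂ is the binary entropy function.
h₂(0.226) = −0.226·log₂0.226 − 0.774·log₂0.774 = 0.7710.
C = 1 − 0.7710 = 0.2290 bits per channel use.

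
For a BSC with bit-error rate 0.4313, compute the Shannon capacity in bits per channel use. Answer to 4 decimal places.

0.0137 bits

Binary symmetric channel: C = 1 − h₂(ε) where h₂ is the binary entropy function.
h₂(0.4313) = −0.4313·log₂0.4313 − 0.5687·log₂0.5687 = 0.9863.
C = 1 − 0.9863 = 0.0137 bits per channel use.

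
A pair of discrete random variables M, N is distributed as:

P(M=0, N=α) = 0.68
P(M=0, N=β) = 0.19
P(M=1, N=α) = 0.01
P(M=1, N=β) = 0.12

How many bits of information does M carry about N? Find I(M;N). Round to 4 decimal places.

Marginals: p(M) = (0.8700, 0.1300), p(N) = (0.6900, 0.3100).
I(M;N) = Σ p(x,y)·log₂[p(x,y)/(p(x)p(y))].
  (0,α): 0.68·log₂(1.1328) = 0.12230
  (0,β): 0.19·log₂(0.7045) = -0.09602
  (1,α): 0.01·log₂(0.1115) = -0.03165
  (1,β): 0.12·log₂(2.9777) = 0.18890
Sum = 0.1835 bits.

0.1835 bits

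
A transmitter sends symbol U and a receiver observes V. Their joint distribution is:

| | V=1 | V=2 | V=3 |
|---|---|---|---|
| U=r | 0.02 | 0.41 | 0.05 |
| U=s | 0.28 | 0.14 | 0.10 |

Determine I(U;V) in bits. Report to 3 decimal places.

0.305 bits

Marginals: p(U) = (0.4800, 0.5200), p(V) = (0.3000, 0.5500, 0.1500).
I(U;V) = H(U) + H(V) − H(U,V).
H(U) = 0.9988, H(V) = 1.4060, H(U,V) = 2.0999.
I(U;V) = 0.9988 + 1.4060 − 2.0999 = 0.305 bits.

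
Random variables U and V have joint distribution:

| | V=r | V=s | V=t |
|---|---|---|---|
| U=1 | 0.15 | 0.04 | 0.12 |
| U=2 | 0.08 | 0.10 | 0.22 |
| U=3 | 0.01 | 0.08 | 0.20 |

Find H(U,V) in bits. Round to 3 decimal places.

2.890 bits

H(U,V) = −Σ p(x,y)·log₂ p(x,y) over all 9 cells.
  cell (1,r): −0.15·log₂0.15 = 0.4105
  cell (1,s): −0.04·log₂0.04 = 0.1858
  cell (1,t): −0.12·log₂0.12 = 0.3671
  cell (2,r): −0.08·log₂0.08 = 0.2915
  cell (2,s): −0.10·log₂0.10 = 0.3322
  cell (2,t): −0.22·log₂0.22 = 0.4806
  cell (3,r): −0.01·log₂0.01 = 0.0664
  cell (3,s): −0.08·log₂0.08 = 0.2915
  cell (3,t): −0.20·log₂0.20 = 0.4644
Sum = 2.890 bits.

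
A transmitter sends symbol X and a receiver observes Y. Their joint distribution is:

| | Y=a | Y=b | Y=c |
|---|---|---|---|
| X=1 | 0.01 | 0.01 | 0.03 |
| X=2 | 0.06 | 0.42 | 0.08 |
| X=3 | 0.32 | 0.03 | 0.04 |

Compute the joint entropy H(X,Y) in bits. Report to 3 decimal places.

H(X,Y) = −Σ p(x,y)·log₂ p(x,y) over all 9 cells.
  cell (1,a): −0.01·log₂0.01 = 0.0664
  cell (1,b): −0.01·log₂0.01 = 0.0664
  cell (1,c): −0.03·log₂0.03 = 0.1518
  cell (2,a): −0.06·log₂0.06 = 0.2435
  cell (2,b): −0.42·log₂0.42 = 0.5256
  cell (2,c): −0.08·log₂0.08 = 0.2915
  cell (3,a): −0.32·log₂0.32 = 0.5260
  cell (3,b): −0.03·log₂0.03 = 0.1518
  cell (3,c): −0.04·log₂0.04 = 0.1858
Sum = 2.209 bits.

2.209 bits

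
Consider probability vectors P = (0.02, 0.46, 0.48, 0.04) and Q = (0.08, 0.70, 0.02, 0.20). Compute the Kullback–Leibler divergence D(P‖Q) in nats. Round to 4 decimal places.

1.2402 nats

D(P‖Q) = Σ p·ln(p/q).
  0.02·ln(0.02/0.08) = -0.02773
  0.46·ln(0.46/0.70) = -0.19313
  0.48·ln(0.48/0.02) = 1.52547
  0.04·ln(0.04/0.20) = -0.06438
D(P‖Q) = 1.2402 nats.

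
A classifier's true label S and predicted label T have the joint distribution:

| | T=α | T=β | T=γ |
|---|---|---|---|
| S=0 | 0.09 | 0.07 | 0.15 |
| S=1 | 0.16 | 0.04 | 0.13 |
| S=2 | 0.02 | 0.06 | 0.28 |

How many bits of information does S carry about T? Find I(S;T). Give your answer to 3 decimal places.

0.141 bits

Marginals: p(S) = (0.3100, 0.3300, 0.3600), p(T) = (0.2700, 0.1700, 0.5600).
I(S;T) = H(S) + H(T) − H(S,T).
H(S) = 1.5822, H(T) = 1.4130, H(S,T) = 2.8538.
I(S;T) = 1.5822 + 1.4130 − 2.8538 = 0.141 bits.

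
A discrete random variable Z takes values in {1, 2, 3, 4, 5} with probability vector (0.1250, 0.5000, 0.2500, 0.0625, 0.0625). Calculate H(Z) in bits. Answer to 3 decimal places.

H(Z) = −Σ p·log₂ p.
  −(0.1250)·log₂(0.1250) = 0.3750
  −(0.5000)·log₂(0.5000) = 0.5000
  −(0.2500)·log₂(0.2500) = 0.5000
  −(0.0625)·log₂(0.0625) = 0.2500
  −(0.0625)·log₂(0.0625) = 0.2500
Sum: 0.3750 + 0.5000 + 0.5000 + 0.2500 + 0.2500 = 1.875 bits.

1.875 bits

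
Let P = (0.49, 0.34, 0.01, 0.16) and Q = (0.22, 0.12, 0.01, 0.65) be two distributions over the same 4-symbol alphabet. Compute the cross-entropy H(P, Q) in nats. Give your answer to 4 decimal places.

H(P,Q) = −Σ p·ln q.
  −0.49·ln(0.22) = 0.74192
  −0.34·ln(0.12) = 0.72089
  −0.01·ln(0.01) = 0.04605
  −0.16·ln(0.65) = 0.06893
H(P,Q) = 1.5778 nats.

1.5778 nats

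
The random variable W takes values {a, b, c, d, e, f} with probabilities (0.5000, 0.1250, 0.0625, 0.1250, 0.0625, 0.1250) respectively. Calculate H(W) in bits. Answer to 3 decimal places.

2.125 bits

H(W) = −Σ p·log₂ p.
  −(0.5000)·log₂(0.5000) = 0.5000
  −(0.1250)·log₂(0.1250) = 0.3750
  −(0.0625)·log₂(0.0625) = 0.2500
  −(0.1250)·log₂(0.1250) = 0.3750
  −(0.0625)·log₂(0.0625) = 0.2500
  −(0.1250)·log₂(0.1250) = 0.3750
Sum: 0.5000 + 0.3750 + 0.2500 + 0.3750 + 0.2500 + 0.3750 = 2.125 bits.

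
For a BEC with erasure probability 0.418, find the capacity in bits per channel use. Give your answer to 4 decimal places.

0.5820 bits

Binary erasure channel: capacity C = 1 − ε.
C = 1 − 0.418 = 0.5820 bits per channel use.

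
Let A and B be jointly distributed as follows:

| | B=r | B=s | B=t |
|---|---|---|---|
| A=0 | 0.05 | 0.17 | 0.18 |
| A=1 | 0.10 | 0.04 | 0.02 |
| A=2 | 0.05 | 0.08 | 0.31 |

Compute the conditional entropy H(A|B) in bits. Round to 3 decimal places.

1.280 bits

Chain rule: H(A|B) = H(A,B) − H(B).
Marginals: p(A) = (0.4000, 0.1600, 0.4400), p(B) = (0.2000, 0.2900, 0.5100).
H(A,B) = 2.7582 bits; H(B) = 1.4777 bits.
H(A|B) = 2.7582 − 1.4777 = 1.280 bits.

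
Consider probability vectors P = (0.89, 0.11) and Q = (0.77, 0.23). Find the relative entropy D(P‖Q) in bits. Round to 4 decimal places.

D(P‖Q) = Σ p·log₂(p/q).
  0.89·log₂(0.89/0.77) = 0.18596
  0.11·log₂(0.11/0.23) = -0.11705
D(P‖Q) = 0.0689 bits.

0.0689 bits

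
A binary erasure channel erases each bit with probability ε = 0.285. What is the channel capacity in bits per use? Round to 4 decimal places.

0.7150 bits

Binary erasure channel: capacity C = 1 − ε.
C = 1 − 0.285 = 0.7150 bits per channel use.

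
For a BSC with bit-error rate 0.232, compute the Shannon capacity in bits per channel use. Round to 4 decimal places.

0.2185 bits

Binary symmetric channel: C = 1 − h₂(ε) where h₂ is the binary entropy function.
h₂(0.232) = −0.232·log₂0.232 − 0.768·log₂0.768 = 0.7815.
C = 1 − 0.7815 = 0.2185 bits per channel use.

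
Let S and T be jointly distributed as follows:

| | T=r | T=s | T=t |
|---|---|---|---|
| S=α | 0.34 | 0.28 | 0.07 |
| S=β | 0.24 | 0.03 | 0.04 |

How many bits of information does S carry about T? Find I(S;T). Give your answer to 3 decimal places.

Marginals: p(S) = (0.6900, 0.3100), p(T) = (0.5800, 0.3100, 0.1100).
I(S;T) = H(S) + H(T) − H(S,T).
H(S) = 0.8932, H(T) = 1.3299, H(S,T) = 2.1436.
I(S;T) = 0.8932 + 1.3299 − 2.1436 = 0.079 bits.

0.079 bits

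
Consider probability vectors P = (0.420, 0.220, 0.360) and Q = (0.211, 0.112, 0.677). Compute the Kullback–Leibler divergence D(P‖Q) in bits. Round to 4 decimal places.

D(P‖Q) = Σ p·log₂(p/q).
  0.420·log₂(0.420/0.211) = 0.41712
  0.220·log₂(0.220/0.112) = 0.21428
  0.360·log₂(0.360/0.677) = -0.32802
D(P‖Q) = 0.3034 bits.

0.3034 bits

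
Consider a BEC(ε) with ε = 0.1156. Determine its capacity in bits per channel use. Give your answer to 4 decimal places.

Binary erasure channel: capacity C = 1 − ε.
C = 1 − 0.1156 = 0.8844 bits per channel use.

0.8844 bits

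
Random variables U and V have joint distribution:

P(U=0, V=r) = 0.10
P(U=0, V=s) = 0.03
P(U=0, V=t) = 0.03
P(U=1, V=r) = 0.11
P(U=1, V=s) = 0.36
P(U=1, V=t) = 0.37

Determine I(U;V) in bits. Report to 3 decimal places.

Marginals: p(U) = (0.1600, 0.8400), p(V) = (0.2100, 0.3900, 0.4000).
I(U;V) = Σ p(x,y)·log₂[p(x,y)/(p(x)p(y))].
  (0,r): 0.10·log₂(2.9762) = 0.1573
  (0,s): 0.03·log₂(0.4808) = -0.0317
  (0,t): 0.03·log₂(0.4688) = -0.0328
  (1,r): 0.11·log₂(0.6236) = -0.0749
  (1,s): 0.36·log₂(1.0989) = 0.0490
  (1,t): 0.37·log₂(1.1012) = 0.0515
Sum = 0.118 bits.

0.118 bits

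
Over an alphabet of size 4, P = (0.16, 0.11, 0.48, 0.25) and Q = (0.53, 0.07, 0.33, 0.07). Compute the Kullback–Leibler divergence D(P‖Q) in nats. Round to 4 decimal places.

0.3562 nats

D(P‖Q) = Σ p·ln(p/q).
  0.16·ln(0.16/0.53) = -0.19163
  0.11·ln(0.11/0.07) = 0.04972
  0.48·ln(0.48/0.33) = 0.17985
  0.25·ln(0.25/0.07) = 0.31824
D(P‖Q) = 0.3562 nats.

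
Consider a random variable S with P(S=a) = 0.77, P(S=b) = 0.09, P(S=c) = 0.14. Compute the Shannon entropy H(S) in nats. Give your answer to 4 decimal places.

0.6932 nats

H(S) = −Σ p·ln p.
  −(0.77)·ln(0.77) = 0.20125
  −(0.09)·ln(0.09) = 0.21672
  −(0.14)·ln(0.14) = 0.27526
Sum: 0.20125 + 0.21672 + 0.27526 = 0.6932 nats.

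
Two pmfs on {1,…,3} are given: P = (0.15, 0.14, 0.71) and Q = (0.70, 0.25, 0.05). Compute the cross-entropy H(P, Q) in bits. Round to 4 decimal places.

H(P,Q) = −Σ p·log₂ q.
  −0.15·log₂(0.70) = 0.07719
  −0.14·log₂(0.25) = 0.28000
  −0.71·log₂(0.05) = 3.06857
H(P,Q) = 3.4258 bits.

3.4258 bits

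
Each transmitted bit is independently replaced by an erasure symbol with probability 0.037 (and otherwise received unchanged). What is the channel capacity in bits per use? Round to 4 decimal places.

0.9630 bits

Binary erasure channel: capacity C = 1 − ε.
C = 1 − 0.037 = 0.9630 bits per channel use.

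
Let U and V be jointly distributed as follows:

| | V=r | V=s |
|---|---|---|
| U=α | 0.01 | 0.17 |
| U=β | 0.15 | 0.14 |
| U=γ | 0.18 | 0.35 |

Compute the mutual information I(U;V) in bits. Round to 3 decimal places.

Marginals: p(U) = (0.1800, 0.2900, 0.5300), p(V) = (0.3400, 0.6600).
I(U;V) = H(U) + H(V) − H(U,V).
H(U) = 1.4487, H(V) = 0.9248, H(U,V) = 2.2841.
I(U;V) = 1.4487 + 0.9248 − 2.2841 = 0.089 bits.

0.089 bits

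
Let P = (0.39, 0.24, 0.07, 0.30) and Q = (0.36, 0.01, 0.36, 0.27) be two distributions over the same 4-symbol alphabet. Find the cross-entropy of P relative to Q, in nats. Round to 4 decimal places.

H(P,Q) = −Σ p·ln q.
  −0.39·ln(0.36) = 0.39844
  −0.24·ln(0.01) = 1.10524
  −0.07·ln(0.36) = 0.07152
  −0.30·ln(0.27) = 0.39280
H(P,Q) = 1.9680 nats.

1.9680 nats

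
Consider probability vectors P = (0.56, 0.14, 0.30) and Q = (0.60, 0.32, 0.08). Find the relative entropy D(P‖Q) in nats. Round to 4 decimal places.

0.2422 nats

D(P‖Q) = Σ p·ln(p/q).
  0.56·ln(0.56/0.60) = -0.03864
  0.14·ln(0.14/0.32) = -0.11574
  0.30·ln(0.30/0.08) = 0.39653
D(P‖Q) = 0.2422 nats.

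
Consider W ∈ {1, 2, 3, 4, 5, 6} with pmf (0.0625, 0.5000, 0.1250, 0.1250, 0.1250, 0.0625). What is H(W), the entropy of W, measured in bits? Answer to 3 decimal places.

2.125 bits

H(W) = −Σ p·log₂ p.
  −(0.0625)·log₂(0.0625) = 0.2500
  −(0.5000)·log₂(0.5000) = 0.5000
  −(0.1250)·log₂(0.1250) = 0.3750
  −(0.1250)·log₂(0.1250) = 0.3750
  −(0.1250)·log₂(0.1250) = 0.3750
  −(0.0625)·log₂(0.0625) = 0.2500
Sum: 0.2500 + 0.5000 + 0.3750 + 0.3750 + 0.3750 + 0.2500 = 2.125 bits.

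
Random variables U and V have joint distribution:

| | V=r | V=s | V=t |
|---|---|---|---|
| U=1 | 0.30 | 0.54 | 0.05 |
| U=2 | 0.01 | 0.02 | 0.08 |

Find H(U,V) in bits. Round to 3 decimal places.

1.688 bits

H(U,V) = −Σ p(x,y)·log₂ p(x,y) over all 6 cells.
  cell (1,r): −0.30·log₂0.30 = 0.5211
  cell (1,s): −0.54·log₂0.54 = 0.4800
  cell (1,t): −0.05·log₂0.05 = 0.2161
  cell (2,r): −0.01·log₂0.01 = 0.0664
  cell (2,s): −0.02·log₂0.02 = 0.1129
  cell (2,t): −0.08·log₂0.08 = 0.2915
Sum = 1.688 bits.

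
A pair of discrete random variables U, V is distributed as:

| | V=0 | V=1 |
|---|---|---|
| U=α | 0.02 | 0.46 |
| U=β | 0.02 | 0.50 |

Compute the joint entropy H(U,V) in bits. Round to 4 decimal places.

1.2411 bits

H(U,V) = −Σ p(x,y)·log₂ p(x,y) over all 4 cells.
  cell (α,0): −0.02·log₂0.02 = 0.11288
  cell (α,1): −0.46·log₂0.46 = 0.51534
  cell (β,0): −0.02·log₂0.02 = 0.11288
  cell (β,1): −0.50·log₂0.50 = 0.50000
Sum = 1.2411 bits.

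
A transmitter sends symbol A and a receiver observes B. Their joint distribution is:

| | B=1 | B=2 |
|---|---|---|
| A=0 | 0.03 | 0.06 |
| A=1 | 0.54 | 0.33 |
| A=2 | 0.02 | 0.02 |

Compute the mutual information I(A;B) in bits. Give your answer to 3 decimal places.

0.021 bits

Marginals: p(A) = (0.0900, 0.8700, 0.0400), p(B) = (0.5900, 0.4100).
I(A;B) = H(A) + H(B) − H(A,B).
H(A) = 0.6732, H(B) = 0.9765, H(A,B) = 1.6289.
I(A;B) = 0.6732 + 0.9765 − 1.6289 = 0.021 bits.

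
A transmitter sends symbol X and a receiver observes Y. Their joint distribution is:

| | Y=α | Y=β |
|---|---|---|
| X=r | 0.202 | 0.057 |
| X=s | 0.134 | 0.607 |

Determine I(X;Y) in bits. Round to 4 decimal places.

0.2187 bits

Marginals: p(X) = (0.2590, 0.7410), p(Y) = (0.3360, 0.6640).
I(X;Y) = H(X) + H(Y) − H(X,Y).
H(X) = 0.8252, H(Y) = 0.9209, H(X,Y) = 1.5274.
I(X;Y) = 0.8252 + 0.9209 − 1.5274 = 0.2187 bits.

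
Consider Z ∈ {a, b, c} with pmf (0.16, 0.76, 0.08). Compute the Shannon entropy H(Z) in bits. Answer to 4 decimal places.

1.0154 bits

H(Z) = −Σ p·log₂ p.
  −(0.16)·log₂(0.16) = 0.42302
  −(0.76)·log₂(0.76) = 0.30091
  −(0.08)·log₂(0.08) = 0.29151
Sum: 0.42302 + 0.30091 + 0.29151 = 1.0154 bits.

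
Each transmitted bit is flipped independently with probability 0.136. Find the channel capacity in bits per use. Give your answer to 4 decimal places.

0.4263 bits

Binary symmetric channel: C = 1 − h₂(ε) where h₂ is the binary entropy function.
h₂(0.136) = −0.136·log₂0.136 − 0.864·log₂0.864 = 0.5737.
C = 1 − 0.5737 = 0.4263 bits per channel use.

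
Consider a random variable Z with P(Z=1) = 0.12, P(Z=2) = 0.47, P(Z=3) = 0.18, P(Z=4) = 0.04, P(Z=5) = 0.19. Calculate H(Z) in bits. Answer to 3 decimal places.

1.965 bits

H(Z) = −Σ p·log₂ p.
  −(0.12)·log₂(0.12) = 0.3671
  −(0.47)·log₂(0.47) = 0.5120
  −(0.18)·log₂(0.18) = 0.4453
  −(0.04)·log₂(0.04) = 0.1858
  −(0.19)·log₂(0.19) = 0.4552
Sum: 0.3671 + 0.5120 + 0.4453 + 0.1858 + 0.4552 = 1.965 bits.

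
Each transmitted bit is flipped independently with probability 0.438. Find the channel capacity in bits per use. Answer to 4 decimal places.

Binary symmetric channel: C = 1 − h₂(ε) where h₂ is the binary entropy function.
h₂(0.438) = −0.438·log₂0.438 − 0.562·log₂0.562 = 0.9889.
C = 1 − 0.9889 = 0.0111 bits per channel use.

0.0111 bits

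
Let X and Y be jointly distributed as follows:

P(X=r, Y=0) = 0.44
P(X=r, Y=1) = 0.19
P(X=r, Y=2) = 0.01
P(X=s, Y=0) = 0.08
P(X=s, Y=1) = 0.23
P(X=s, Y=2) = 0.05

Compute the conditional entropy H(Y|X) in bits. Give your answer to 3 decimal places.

1.095 bits

Chain rule: H(Y|X) = H(X,Y) − H(X).
Marginals: p(X) = (0.6400, 0.3600), p(Y) = (0.5200, 0.4200, 0.0600).
H(X,Y) = 2.0381 bits; H(X) = 0.9427 bits.
H(Y|X) = 2.0381 − 0.9427 = 1.095 bits.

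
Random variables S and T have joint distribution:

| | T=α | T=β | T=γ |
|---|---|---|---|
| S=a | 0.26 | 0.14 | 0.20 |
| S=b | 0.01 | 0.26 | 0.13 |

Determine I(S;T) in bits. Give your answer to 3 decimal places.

Marginals: p(S) = (0.6000, 0.4000), p(T) = (0.2700, 0.4000, 0.3300).
I(S;T) = H(S) + H(T) − H(S,T).
H(S) = 0.9710, H(T) = 1.5666, H(S,T) = 2.3212.
I(S;T) = 0.9710 + 1.5666 − 2.3212 = 0.216 bits.

0.216 bits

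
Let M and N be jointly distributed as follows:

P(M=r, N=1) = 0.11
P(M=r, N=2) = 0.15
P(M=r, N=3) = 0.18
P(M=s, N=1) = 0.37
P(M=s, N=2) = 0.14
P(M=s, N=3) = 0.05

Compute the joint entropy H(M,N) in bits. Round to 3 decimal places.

H(M,N) = −Σ p(x,y)·log₂ p(x,y) over all 6 cells.
  cell (r,1): −0.11·log₂0.11 = 0.3503
  cell (r,2): −0.15·log₂0.15 = 0.4105
  cell (r,3): −0.18·log₂0.18 = 0.4453
  cell (s,1): −0.37·log₂0.37 = 0.5307
  cell (s,2): −0.14·log₂0.14 = 0.3971
  cell (s,3): −0.05·log₂0.05 = 0.2161
Sum = 2.350 bits.

2.350 bits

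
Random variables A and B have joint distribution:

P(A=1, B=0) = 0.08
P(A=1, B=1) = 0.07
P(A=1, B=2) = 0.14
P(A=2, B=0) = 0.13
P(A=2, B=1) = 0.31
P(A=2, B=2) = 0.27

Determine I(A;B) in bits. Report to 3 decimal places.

Marginals: p(A) = (0.2900, 0.7100), p(B) = (0.2100, 0.3800, 0.4100).
I(A;B) = Σ p(x,y)·log₂[p(x,y)/(p(x)p(y))].
  (1,0): 0.08·log₂(1.3136) = 0.0315
  (1,1): 0.07·log₂(0.6352) = -0.0458
  (1,2): 0.14·log₂(1.1775) = 0.0330
  (2,0): 0.13·log₂(0.8719) = -0.0257
  (2,1): 0.31·log₂(1.1490) = 0.0621
  (2,2): 0.27·log₂(0.9275) = -0.0293
Sum = 0.026 bits.

0.026 bits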